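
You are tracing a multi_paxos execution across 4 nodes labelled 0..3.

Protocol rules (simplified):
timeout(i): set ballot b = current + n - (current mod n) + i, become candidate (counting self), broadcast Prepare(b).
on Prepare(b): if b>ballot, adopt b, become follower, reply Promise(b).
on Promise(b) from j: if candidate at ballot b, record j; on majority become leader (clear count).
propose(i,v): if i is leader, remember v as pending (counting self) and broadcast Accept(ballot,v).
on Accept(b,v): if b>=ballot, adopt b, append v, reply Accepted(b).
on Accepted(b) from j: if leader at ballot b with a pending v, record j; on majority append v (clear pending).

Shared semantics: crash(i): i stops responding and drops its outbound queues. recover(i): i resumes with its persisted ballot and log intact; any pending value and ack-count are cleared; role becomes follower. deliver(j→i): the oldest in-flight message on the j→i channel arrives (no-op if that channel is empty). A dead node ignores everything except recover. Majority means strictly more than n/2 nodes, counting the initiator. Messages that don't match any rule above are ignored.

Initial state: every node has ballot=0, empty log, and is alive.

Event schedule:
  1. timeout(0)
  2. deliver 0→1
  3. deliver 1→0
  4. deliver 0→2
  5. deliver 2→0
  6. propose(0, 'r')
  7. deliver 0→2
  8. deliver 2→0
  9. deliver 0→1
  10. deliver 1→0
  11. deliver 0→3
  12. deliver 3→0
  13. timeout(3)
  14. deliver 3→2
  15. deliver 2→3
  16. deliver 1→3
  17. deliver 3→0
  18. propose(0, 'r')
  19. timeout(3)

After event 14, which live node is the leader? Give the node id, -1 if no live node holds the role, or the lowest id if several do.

e1 timeout(0): 0[cand,b=4,-]
e2 deliver 0→1: 1[foll,b=4,-]
e3 deliver 1→0: ·
e4 deliver 0→2: 2[foll,b=4,-]
e5 deliver 2→0: 0[lead,b=4,-]
e6 propose(0,'r'): ·
e7 deliver 0→2: 2[foll,b=4,r]
e8 deliver 2→0: ·
e9 deliver 0→1: 1[foll,b=4,r]
e10 deliver 1→0: 0[lead,b=4,r]
e11 deliver 0→3: 3[foll,b=4,-]
e12 deliver 3→0: ·
e13 timeout(3): 3[cand,b=11,-]
e14 deliver 3→2: 2[foll,b=11,r]

0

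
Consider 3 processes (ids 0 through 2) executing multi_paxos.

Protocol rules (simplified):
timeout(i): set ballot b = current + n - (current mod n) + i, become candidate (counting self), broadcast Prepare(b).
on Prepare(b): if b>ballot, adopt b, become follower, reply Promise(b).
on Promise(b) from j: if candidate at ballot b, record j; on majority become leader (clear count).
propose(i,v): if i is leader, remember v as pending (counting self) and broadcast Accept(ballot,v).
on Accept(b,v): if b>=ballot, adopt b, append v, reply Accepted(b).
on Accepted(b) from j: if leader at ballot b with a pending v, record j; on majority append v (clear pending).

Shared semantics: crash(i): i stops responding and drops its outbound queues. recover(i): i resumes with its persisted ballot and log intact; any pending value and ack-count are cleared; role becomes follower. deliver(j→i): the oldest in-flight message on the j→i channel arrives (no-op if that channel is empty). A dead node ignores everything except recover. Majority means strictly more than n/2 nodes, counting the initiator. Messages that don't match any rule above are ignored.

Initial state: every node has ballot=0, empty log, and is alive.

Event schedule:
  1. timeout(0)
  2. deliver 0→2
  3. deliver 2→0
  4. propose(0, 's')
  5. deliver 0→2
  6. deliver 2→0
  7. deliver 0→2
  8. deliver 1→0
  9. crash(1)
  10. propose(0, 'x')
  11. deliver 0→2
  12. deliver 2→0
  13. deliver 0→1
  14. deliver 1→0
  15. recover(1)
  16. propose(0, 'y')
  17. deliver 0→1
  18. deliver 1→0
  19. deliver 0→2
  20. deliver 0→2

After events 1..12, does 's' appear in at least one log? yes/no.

[1] timeout(0) → N0(cand b3 [-])
[2] deliver 0→2 → N2(foll b3 [-])
[3] deliver 2→0 → N0(lead b3 [-])
[4] propose(0,'s') → ∅
[5] deliver 0→2 → N2(foll b3 [s])
[6] deliver 2→0 → N0(lead b3 [s])
[7] deliver 0→2 → ∅
[8] deliver 1→0 → ∅
[9] crash(1) → N1(✗foll b0 [-])
[10] propose(0,'x') → ∅
[11] deliver 0→2 → N2(foll b3 [s,x])
[12] deliver 2→0 → N0(lead b3 [s,x])

yes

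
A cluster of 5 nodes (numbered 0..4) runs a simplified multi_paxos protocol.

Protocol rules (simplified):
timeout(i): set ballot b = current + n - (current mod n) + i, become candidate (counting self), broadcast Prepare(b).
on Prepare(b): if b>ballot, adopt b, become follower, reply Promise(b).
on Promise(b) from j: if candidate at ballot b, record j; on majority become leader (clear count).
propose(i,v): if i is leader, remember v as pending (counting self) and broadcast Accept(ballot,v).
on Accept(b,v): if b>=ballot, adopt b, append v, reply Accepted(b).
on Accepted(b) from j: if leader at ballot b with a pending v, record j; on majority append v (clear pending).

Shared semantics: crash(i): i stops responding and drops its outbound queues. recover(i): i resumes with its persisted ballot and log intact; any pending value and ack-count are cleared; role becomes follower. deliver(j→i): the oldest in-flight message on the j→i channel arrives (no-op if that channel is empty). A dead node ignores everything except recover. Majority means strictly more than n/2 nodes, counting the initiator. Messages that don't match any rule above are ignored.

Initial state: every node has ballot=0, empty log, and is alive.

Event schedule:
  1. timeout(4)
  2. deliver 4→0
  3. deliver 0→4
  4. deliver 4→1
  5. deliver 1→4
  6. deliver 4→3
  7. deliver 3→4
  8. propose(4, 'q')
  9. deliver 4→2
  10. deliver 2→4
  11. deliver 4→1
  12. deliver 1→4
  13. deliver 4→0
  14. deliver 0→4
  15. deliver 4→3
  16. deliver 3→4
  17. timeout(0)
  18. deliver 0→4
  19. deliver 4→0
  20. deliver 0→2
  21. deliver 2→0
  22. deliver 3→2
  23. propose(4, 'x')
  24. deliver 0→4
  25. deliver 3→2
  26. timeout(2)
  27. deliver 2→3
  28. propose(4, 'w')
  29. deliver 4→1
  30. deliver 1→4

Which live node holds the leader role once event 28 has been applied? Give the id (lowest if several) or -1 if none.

0

after 1 — timeout(4): n4:cand/b9/[-]
after 2 — deliver 4→0: n0:foll/b9/[-]
after 3 — deliver 0→4: ·
after 4 — deliver 4→1: n1:foll/b9/[-]
after 5 — deliver 1→4: n4:lead/b9/[-]
after 6 — deliver 4→3: n3:foll/b9/[-]
after 7 — deliver 3→4: ·
after 8 — propose(4,'q'): ·
after 9 — deliver 4→2: n2:foll/b9/[-]
after 10 — deliver 2→4: ·
after 11 — deliver 4→1: n1:foll/b9/[q]
after 12 — deliver 1→4: ·
after 13 — deliver 4→0: n0:foll/b9/[q]
after 14 — deliver 0→4: n4:lead/b9/[q]
after 15 — deliver 4→3: n3:foll/b9/[q]
after 16 — deliver 3→4: ·
after 17 — timeout(0): n0:cand/b10/[q]
after 18 — deliver 0→4: n4:foll/b10/[q]
after 19 — deliver 4→0: ·
after 20 — deliver 0→2: n2:foll/b10/[-]
after 21 — deliver 2→0: n0:lead/b10/[q]
after 22 — deliver 3→2: ·
after 23 — propose(4,'x'): ·
after 24 — deliver 0→4: ·
after 25 — deliver 3→2: ·
after 26 — timeout(2): n2:cand/b17/[-]
after 27 — deliver 2→3: n3:foll/b17/[q]
after 28 — propose(4,'w'): ·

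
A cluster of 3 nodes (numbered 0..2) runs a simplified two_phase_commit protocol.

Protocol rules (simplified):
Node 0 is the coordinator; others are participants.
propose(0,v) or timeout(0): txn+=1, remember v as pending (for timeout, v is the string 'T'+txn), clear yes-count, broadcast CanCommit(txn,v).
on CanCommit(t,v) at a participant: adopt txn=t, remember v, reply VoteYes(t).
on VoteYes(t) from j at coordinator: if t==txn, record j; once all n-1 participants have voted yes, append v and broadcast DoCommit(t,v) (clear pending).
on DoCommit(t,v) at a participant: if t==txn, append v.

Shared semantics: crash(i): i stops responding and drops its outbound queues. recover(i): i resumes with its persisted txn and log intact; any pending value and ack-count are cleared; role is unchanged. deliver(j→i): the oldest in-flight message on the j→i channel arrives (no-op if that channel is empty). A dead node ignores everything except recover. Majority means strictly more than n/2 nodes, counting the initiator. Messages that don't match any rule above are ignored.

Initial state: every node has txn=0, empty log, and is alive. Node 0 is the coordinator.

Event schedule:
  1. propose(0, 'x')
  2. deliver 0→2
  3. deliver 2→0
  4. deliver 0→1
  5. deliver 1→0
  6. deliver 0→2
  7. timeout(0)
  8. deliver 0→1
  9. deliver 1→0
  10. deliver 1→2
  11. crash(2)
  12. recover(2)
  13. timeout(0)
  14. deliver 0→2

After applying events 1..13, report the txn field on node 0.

3

e1 propose(0,'x'): 0[coor,t=1,-]
e2 deliver 0→2: 2[part,t=1,-]
e3 deliver 2→0: ·
e4 deliver 0→1: 1[part,t=1,-]
e5 deliver 1→0: 0[coor,t=1,x]
e6 deliver 0→2: 2[part,t=1,x]
e7 timeout(0): 0[coor,t=2,x]
e8 deliver 0→1: 1[part,t=1,x]
e9 deliver 1→0: ·
e10 deliver 1→2: ·
e11 crash(2): 2[✗part,t=1,x]
e12 recover(2): 2[part,t=1,x]
e13 timeout(0): 0[coor,t=3,x]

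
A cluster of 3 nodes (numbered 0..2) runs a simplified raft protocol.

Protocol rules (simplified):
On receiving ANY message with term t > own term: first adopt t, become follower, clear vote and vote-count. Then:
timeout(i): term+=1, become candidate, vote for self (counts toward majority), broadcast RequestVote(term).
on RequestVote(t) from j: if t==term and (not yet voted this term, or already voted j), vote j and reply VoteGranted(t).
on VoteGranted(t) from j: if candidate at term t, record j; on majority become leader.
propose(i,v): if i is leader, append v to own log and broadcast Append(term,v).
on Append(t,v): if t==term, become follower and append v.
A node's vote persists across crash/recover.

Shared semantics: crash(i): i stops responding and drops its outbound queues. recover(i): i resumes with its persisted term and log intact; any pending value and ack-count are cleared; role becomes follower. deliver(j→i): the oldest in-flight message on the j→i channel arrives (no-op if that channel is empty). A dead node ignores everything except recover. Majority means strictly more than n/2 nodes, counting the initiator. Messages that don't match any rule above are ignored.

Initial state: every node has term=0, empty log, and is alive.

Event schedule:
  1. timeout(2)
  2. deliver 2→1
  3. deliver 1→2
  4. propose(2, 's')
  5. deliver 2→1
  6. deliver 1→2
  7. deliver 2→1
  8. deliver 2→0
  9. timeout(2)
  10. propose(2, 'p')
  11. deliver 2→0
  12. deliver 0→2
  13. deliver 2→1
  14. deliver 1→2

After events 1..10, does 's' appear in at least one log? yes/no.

yes

[1] timeout(2) → N2(cand t1 [-])
[2] deliver 2→1 → N1(foll t1 [-])
[3] deliver 1→2 → N2(lead t1 [-])
[4] propose(2,'s') → N2(lead t1 [s])
[5] deliver 2→1 → N1(foll t1 [s])
[6] deliver 1→2 → ∅
[7] deliver 2→1 → ∅
[8] deliver 2→0 → N0(foll t1 [-])
[9] timeout(2) → N2(cand t2 [s])
[10] propose(2,'p') → ∅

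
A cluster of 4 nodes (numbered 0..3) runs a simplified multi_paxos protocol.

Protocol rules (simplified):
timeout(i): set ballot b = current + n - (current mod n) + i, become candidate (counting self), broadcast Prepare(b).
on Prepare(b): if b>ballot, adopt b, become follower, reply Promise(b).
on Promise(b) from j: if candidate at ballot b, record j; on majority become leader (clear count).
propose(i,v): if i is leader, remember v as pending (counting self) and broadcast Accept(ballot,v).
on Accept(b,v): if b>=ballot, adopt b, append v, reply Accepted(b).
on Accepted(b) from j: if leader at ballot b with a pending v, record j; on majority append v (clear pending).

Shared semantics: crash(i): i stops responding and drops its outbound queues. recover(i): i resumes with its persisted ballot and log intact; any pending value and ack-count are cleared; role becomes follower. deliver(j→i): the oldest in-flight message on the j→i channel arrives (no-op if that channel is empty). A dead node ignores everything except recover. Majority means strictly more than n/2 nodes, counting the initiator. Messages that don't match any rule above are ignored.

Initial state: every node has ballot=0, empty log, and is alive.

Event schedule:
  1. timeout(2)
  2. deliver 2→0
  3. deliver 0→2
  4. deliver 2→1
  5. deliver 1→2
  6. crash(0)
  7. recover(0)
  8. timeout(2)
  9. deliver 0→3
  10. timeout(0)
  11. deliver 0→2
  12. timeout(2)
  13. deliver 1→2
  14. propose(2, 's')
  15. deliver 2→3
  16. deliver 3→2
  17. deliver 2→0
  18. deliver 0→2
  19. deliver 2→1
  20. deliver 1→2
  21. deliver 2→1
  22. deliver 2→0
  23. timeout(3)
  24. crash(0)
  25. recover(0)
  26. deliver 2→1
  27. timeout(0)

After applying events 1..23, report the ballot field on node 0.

14

step 1 timeout(2): 2={cand,b=6,log=-}
step 2 deliver 2→0: 0={foll,b=6,log=-}
step 3 deliver 0→2: —
step 4 deliver 2→1: 1={foll,b=6,log=-}
step 5 deliver 1→2: 2={lead,b=6,log=-}
step 6 crash(0): 0={✗foll,b=6,log=-}
step 7 recover(0): 0={foll,b=6,log=-}
step 8 timeout(2): 2={cand,b=10,log=-}
step 9 deliver 0→3: —
step 10 timeout(0): 0={cand,b=8,log=-}
step 11 deliver 0→2: —
step 12 timeout(2): 2={cand,b=14,log=-}
step 13 deliver 1→2: —
step 14 propose(2,'s'): —
step 15 deliver 2→3: 3={foll,b=6,log=-}
step 16 deliver 3→2: —
step 17 deliver 2→0: 0={foll,b=10,log=-}
step 18 deliver 0→2: —
step 19 deliver 2→1: 1={foll,b=10,log=-}
step 20 deliver 1→2: —
step 21 deliver 2→1: 1={foll,b=14,log=-}
step 22 deliver 2→0: 0={foll,b=14,log=-}
step 23 timeout(3): 3={cand,b=11,log=-}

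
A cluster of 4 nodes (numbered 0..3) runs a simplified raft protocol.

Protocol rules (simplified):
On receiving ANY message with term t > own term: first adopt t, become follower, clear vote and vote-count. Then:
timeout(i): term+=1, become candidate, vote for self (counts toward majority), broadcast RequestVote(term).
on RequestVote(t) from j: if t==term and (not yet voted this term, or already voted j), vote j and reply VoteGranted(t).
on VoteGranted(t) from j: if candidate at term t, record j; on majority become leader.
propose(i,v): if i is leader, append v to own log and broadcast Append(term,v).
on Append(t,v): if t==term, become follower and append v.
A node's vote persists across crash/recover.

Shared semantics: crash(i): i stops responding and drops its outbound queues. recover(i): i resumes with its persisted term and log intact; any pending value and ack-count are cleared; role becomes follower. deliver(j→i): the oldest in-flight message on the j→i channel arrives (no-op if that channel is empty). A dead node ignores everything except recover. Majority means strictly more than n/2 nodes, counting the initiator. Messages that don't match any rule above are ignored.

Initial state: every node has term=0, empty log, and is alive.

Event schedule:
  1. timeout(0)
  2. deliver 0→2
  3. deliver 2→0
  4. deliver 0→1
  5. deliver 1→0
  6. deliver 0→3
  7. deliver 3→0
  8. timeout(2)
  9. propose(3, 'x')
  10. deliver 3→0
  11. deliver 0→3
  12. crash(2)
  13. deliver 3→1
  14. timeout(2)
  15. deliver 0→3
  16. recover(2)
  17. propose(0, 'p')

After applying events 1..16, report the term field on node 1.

1

step 1 timeout(0): 0={cand,t=1,log=-}
step 2 deliver 0→2: 2={foll,t=1,log=-}
step 3 deliver 2→0: —
step 4 deliver 0→1: 1={foll,t=1,log=-}
step 5 deliver 1→0: 0={lead,t=1,log=-}
step 6 deliver 0→3: 3={foll,t=1,log=-}
step 7 deliver 3→0: —
step 8 timeout(2): 2={cand,t=2,log=-}
step 9 propose(3,'x'): —
step 10 deliver 3→0: —
step 11 deliver 0→3: —
step 12 crash(2): 2={✗cand,t=2,log=-}
step 13 deliver 3→1: —
step 14 timeout(2): —
step 15 deliver 0→3: —
step 16 recover(2): 2={foll,t=2,log=-}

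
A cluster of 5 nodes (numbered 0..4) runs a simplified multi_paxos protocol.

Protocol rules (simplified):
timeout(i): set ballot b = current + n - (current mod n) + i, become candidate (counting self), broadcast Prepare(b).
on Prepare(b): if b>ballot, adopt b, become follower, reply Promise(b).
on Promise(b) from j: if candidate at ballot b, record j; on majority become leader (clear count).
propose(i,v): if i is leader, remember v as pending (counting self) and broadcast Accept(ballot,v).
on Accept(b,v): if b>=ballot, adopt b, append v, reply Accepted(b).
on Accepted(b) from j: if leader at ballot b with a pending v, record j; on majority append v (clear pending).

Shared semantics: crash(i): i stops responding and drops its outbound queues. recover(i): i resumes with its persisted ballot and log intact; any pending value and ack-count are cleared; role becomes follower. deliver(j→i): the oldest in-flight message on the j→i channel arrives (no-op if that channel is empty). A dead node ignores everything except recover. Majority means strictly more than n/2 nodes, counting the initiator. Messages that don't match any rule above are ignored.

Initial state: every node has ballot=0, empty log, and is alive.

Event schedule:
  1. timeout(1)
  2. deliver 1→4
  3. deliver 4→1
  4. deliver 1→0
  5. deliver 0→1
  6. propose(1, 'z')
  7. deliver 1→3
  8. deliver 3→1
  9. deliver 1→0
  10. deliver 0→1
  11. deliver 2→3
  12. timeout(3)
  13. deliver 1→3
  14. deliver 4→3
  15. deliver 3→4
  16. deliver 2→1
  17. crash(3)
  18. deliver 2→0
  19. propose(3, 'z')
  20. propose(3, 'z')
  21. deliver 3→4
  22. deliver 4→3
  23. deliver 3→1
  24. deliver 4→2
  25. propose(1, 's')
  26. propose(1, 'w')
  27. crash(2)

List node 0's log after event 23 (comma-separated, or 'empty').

1. timeout(1):  <1:cand b6 ->
2. deliver 1→4:  <4:foll b6 ->
3. deliver 4→1:  nop
4. deliver 1→0:  <0:foll b6 ->
5. deliver 0→1:  <1:lead b6 ->
6. propose(1,'z'):  nop
7. deliver 1→3:  <3:foll b6 ->
8. deliver 3→1:  nop
9. deliver 1→0:  <0:foll b6 z>
10. deliver 0→1:  nop
11. deliver 2→3:  nop
12. timeout(3):  <3:cand b13 ->
13. deliver 1→3:  nop
14. deliver 4→3:  nop
15. deliver 3→4:  <4:foll b13 ->
16. deliver 2→1:  nop
17. crash(3):  <3:✗cand b13 ->
18. deliver 2→0:  nop
19. propose(3,'z'):  nop
20. propose(3,'z'):  nop
21. deliver 3→4:  nop
22. deliver 4→3:  nop
23. deliver 3→1:  nop

z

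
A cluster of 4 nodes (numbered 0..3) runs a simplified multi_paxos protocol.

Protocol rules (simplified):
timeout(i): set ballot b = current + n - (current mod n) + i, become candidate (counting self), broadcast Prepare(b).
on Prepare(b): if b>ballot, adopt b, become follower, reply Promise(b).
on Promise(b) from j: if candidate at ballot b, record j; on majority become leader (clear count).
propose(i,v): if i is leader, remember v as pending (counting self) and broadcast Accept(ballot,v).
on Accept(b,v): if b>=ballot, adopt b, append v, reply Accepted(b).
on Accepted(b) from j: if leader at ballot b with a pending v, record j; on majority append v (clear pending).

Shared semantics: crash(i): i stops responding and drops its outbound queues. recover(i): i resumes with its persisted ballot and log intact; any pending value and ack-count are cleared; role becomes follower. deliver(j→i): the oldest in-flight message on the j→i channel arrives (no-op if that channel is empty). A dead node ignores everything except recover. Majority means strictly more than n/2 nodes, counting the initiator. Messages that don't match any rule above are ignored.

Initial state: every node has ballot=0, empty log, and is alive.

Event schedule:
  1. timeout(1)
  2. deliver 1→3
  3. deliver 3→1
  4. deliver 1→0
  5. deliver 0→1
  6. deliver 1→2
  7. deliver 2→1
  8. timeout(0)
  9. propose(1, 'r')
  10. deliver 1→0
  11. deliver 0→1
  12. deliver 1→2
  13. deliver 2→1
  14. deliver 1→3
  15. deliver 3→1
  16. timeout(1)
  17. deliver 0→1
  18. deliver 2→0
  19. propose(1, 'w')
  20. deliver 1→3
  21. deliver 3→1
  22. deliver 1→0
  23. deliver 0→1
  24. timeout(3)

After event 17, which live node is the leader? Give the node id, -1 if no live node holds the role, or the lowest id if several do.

-1

[1] timeout(1) → N1(cand b5 [-])
[2] deliver 1→3 → N3(foll b5 [-])
[3] deliver 3→1 → ∅
[4] deliver 1→0 → N0(foll b5 [-])
[5] deliver 0→1 → N1(lead b5 [-])
[6] deliver 1→2 → N2(foll b5 [-])
[7] deliver 2→1 → ∅
[8] timeout(0) → N0(cand b8 [-])
[9] propose(1,'r') → ∅
[10] deliver 1→0 → ∅
[11] deliver 0→1 → N1(foll b8 [-])
[12] deliver 1→2 → N2(foll b5 [r])
[13] deliver 2→1 → ∅
[14] deliver 1→3 → N3(foll b5 [r])
[15] deliver 3→1 → ∅
[16] timeout(1) → N1(cand b13 [-])
[17] deliver 0→1 → ∅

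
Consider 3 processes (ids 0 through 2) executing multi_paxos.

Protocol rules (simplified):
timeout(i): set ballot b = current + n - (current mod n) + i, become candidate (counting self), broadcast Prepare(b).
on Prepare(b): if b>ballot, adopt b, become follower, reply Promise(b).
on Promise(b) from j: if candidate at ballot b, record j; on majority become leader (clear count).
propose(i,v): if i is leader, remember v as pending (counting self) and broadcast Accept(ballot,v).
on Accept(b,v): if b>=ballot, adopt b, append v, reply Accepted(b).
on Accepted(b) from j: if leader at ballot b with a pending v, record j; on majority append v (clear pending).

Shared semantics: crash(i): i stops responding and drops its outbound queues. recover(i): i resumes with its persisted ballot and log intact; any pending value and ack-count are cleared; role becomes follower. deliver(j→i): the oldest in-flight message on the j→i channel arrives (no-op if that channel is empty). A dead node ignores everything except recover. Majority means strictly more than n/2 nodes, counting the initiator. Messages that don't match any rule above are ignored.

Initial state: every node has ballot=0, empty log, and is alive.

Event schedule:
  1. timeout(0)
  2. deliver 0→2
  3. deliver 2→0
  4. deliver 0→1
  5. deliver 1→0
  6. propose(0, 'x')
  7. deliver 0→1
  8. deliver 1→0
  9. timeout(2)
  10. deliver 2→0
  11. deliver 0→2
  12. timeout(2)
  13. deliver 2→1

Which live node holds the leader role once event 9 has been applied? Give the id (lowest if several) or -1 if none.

0

e1 timeout(0): 0[cand,b=3,-]
e2 deliver 0→2: 2[foll,b=3,-]
e3 deliver 2→0: 0[lead,b=3,-]
e4 deliver 0→1: 1[foll,b=3,-]
e5 deliver 1→0: ·
e6 propose(0,'x'): ·
e7 deliver 0→1: 1[foll,b=3,x]
e8 deliver 1→0: 0[lead,b=3,x]
e9 timeout(2): 2[cand,b=8,-]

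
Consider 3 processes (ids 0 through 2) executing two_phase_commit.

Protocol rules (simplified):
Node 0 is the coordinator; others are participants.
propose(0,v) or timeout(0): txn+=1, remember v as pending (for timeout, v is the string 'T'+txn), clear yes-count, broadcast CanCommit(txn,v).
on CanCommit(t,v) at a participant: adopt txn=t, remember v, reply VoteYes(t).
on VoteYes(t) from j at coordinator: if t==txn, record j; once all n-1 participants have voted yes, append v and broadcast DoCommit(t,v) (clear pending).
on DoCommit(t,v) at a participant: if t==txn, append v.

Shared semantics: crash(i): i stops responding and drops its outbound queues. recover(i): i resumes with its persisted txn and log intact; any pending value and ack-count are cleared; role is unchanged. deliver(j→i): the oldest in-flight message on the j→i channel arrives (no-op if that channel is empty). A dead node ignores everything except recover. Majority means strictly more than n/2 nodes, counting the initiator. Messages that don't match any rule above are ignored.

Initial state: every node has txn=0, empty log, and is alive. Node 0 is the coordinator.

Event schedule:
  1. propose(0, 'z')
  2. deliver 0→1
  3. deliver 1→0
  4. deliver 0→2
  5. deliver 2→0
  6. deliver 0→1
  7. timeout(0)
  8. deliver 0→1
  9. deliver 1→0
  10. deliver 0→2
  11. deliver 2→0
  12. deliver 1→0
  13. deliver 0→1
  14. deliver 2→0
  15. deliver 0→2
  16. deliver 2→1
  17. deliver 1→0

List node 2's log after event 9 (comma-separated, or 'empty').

empty

e1 propose(0,'z'): 0[coor,t=1,-]
e2 deliver 0→1: 1[part,t=1,-]
e3 deliver 1→0: ·
e4 deliver 0→2: 2[part,t=1,-]
e5 deliver 2→0: 0[coor,t=1,z]
e6 deliver 0→1: 1[part,t=1,z]
e7 timeout(0): 0[coor,t=2,z]
e8 deliver 0→1: 1[part,t=2,z]
e9 deliver 1→0: ·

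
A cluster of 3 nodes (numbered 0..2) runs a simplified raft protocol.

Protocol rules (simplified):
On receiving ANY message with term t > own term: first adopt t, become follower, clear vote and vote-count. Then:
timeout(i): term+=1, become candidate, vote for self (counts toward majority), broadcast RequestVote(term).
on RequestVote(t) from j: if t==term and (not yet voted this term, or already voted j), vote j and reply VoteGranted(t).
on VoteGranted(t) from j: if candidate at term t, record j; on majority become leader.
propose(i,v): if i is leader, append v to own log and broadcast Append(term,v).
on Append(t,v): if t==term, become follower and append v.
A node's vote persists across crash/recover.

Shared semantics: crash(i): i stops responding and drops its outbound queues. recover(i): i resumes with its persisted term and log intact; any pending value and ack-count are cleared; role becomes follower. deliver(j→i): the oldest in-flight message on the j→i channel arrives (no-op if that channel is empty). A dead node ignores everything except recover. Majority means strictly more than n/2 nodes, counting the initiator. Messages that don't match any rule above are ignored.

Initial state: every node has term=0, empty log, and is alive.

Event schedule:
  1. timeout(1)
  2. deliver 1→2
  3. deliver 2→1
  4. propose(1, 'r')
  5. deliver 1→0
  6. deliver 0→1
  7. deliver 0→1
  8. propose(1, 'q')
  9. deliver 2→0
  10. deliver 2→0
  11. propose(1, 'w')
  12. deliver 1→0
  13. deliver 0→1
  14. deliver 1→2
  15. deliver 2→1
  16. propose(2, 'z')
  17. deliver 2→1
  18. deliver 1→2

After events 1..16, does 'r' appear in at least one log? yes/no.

after 1 — timeout(1): n1:cand/t1/[-]
after 2 — deliver 1→2: n2:foll/t1/[-]
after 3 — deliver 2→1: n1:lead/t1/[-]
after 4 — propose(1,'r'): n1:lead/t1/[r]
after 5 — deliver 1→0: n0:foll/t1/[-]
after 6 — deliver 0→1: ·
after 7 — deliver 0→1: ·
after 8 — propose(1,'q'): n1:lead/t1/[r,q]
after 9 — deliver 2→0: ·
after 10 — deliver 2→0: ·
after 11 — propose(1,'w'): n1:lead/t1/[r,q,w]
after 12 — deliver 1→0: n0:foll/t1/[r]
after 13 — deliver 0→1: ·
after 14 — deliver 1→2: n2:foll/t1/[r]
after 15 — deliver 2→1: ·
after 16 — propose(2,'z'): ·

yes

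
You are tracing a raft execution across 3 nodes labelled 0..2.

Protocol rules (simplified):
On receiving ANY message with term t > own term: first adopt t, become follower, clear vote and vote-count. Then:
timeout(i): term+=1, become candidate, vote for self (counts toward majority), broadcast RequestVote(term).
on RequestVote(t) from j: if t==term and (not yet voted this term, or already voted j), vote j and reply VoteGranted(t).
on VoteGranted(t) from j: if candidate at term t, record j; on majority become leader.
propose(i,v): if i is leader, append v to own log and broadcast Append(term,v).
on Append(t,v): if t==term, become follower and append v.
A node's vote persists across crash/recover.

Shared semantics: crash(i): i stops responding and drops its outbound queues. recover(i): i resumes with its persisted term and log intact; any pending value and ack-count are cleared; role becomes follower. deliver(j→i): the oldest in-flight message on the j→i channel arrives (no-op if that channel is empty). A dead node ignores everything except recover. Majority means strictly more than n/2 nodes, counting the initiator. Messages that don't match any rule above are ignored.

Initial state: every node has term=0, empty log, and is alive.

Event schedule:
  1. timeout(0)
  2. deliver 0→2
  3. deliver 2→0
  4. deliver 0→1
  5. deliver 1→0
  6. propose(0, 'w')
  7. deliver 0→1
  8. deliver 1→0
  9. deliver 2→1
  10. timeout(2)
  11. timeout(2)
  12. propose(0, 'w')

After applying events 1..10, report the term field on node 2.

2

after 1 — timeout(0): n0:cand/t1/[-]
after 2 — deliver 0→2: n2:foll/t1/[-]
after 3 — deliver 2→0: n0:lead/t1/[-]
after 4 — deliver 0→1: n1:foll/t1/[-]
after 5 — deliver 1→0: ·
after 6 — propose(0,'w'): n0:lead/t1/[w]
after 7 — deliver 0→1: n1:foll/t1/[w]
after 8 — deliver 1→0: ·
after 9 — deliver 2→1: ·
after 10 — timeout(2): n2:cand/t2/[-]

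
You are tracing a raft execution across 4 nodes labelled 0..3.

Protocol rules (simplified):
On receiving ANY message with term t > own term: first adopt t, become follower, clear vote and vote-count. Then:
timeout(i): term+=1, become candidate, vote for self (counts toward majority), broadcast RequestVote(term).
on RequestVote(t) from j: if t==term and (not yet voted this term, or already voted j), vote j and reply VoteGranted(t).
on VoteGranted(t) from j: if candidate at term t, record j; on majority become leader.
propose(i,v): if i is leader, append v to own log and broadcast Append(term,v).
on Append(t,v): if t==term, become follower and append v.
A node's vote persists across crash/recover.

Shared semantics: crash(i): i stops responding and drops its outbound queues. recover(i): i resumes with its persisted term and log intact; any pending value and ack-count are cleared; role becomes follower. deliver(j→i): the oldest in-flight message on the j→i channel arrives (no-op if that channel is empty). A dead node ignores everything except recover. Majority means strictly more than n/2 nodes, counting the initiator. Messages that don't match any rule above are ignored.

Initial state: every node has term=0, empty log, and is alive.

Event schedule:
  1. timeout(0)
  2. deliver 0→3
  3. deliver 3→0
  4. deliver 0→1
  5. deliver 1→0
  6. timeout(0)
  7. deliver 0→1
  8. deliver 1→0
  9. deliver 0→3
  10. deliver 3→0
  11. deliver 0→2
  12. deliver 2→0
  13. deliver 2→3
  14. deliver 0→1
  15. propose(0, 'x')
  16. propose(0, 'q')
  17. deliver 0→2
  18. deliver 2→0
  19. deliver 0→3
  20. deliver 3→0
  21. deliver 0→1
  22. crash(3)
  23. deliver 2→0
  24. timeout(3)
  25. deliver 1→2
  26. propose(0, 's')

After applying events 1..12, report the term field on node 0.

1. timeout(0):  <0:cand t1 ->
2. deliver 0→3:  <3:foll t1 ->
3. deliver 3→0:  nop
4. deliver 0→1:  <1:foll t1 ->
5. deliver 1→0:  <0:lead t1 ->
6. timeout(0):  <0:cand t2 ->
7. deliver 0→1:  <1:foll t2 ->
8. deliver 1→0:  nop
9. deliver 0→3:  <3:foll t2 ->
10. deliver 3→0:  <0:lead t2 ->
11. deliver 0→2:  <2:foll t1 ->
12. deliver 2→0:  nop

2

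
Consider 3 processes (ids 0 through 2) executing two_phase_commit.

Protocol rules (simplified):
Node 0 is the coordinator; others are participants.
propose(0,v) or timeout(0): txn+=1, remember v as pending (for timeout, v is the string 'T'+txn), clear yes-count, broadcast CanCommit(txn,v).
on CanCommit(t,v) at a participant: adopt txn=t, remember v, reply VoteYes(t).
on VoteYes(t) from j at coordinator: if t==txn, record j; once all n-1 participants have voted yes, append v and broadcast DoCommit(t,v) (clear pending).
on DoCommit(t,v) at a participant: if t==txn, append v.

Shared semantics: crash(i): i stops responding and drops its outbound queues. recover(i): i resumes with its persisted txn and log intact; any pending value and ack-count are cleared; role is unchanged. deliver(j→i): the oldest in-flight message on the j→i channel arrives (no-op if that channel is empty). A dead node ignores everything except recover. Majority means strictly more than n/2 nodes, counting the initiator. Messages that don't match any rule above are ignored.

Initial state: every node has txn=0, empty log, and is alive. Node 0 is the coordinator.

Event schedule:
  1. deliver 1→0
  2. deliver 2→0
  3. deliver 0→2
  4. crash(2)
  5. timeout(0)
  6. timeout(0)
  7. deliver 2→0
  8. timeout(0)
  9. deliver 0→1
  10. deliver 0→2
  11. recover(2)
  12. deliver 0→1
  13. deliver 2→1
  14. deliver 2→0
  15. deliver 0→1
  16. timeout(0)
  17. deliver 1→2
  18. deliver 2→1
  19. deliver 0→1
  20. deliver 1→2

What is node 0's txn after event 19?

4

e1 deliver 1→0: ·
e2 deliver 2→0: ·
e3 deliver 0→2: ·
e4 crash(2): 2[✗part,t=0,-]
e5 timeout(0): 0[coor,t=1,-]
e6 timeout(0): 0[coor,t=2,-]
e7 deliver 2→0: ·
e8 timeout(0): 0[coor,t=3,-]
e9 deliver 0→1: 1[part,t=1,-]
e10 deliver 0→2: ·
e11 recover(2): 2[part,t=0,-]
e12 deliver 0→1: 1[part,t=2,-]
e13 deliver 2→1: ·
e14 deliver 2→0: ·
e15 deliver 0→1: 1[part,t=3,-]
e16 timeout(0): 0[coor,t=4,-]
e17 deliver 1→2: ·
e18 deliver 2→1: ·
e19 deliver 0→1: 1[part,t=4,-]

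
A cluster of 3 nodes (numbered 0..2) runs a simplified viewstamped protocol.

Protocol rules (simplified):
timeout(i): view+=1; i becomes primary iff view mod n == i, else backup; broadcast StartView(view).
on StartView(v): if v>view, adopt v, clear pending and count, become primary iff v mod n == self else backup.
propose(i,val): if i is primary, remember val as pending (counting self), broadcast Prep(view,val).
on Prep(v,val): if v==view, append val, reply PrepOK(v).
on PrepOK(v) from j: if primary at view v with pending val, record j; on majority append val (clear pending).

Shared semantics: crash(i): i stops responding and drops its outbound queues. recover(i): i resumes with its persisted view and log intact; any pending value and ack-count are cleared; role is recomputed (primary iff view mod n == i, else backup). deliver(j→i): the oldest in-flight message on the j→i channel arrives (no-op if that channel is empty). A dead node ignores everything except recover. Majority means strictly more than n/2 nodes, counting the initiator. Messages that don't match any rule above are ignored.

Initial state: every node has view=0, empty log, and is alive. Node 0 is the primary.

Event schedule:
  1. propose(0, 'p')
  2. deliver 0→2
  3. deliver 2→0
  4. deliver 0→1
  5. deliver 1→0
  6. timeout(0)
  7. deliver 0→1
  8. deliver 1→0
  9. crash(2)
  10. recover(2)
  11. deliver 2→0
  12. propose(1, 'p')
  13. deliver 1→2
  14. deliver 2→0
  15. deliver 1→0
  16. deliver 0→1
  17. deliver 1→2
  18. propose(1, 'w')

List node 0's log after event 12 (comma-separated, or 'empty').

p

[1] propose(0,'p') → ∅
[2] deliver 0→2 → N2(back v0 [p])
[3] deliver 2→0 → N0(prim v0 [p])
[4] deliver 0→1 → N1(back v0 [p])
[5] deliver 1→0 → ∅
[6] timeout(0) → N0(back v1 [p])
[7] deliver 0→1 → N1(prim v1 [p])
[8] deliver 1→0 → ∅
[9] crash(2) → N2(✗back v0 [p])
[10] recover(2) → N2(back v0 [p])
[11] deliver 2→0 → ∅
[12] propose(1,'p') → ∅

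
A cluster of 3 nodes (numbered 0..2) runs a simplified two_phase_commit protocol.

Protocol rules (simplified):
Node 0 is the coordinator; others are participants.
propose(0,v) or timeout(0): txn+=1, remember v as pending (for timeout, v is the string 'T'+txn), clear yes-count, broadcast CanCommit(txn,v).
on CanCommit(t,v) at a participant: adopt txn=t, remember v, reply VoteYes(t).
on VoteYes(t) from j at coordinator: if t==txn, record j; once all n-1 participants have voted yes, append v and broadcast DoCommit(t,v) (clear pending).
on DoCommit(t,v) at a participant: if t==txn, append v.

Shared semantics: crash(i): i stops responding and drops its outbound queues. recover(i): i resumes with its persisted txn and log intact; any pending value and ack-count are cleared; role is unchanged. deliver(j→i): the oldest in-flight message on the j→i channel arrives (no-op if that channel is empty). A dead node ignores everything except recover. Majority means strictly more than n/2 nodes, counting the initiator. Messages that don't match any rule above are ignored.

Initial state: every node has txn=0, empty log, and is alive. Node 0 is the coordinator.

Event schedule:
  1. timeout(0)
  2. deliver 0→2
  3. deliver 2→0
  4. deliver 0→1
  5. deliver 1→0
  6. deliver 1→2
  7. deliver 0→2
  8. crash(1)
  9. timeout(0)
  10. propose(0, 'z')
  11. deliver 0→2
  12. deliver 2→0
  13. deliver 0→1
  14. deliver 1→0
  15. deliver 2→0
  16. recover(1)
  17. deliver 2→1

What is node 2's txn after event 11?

2

after 1 — timeout(0): n0:coor/t1/[-]
after 2 — deliver 0→2: n2:part/t1/[-]
after 3 — deliver 2→0: ·
after 4 — deliver 0→1: n1:part/t1/[-]
after 5 — deliver 1→0: n0:coor/t1/[T1]
after 6 — deliver 1→2: ·
after 7 — deliver 0→2: n2:part/t1/[T1]
after 8 — crash(1): n1:✗part/t1/[-]
after 9 — timeout(0): n0:coor/t2/[T1]
after 10 — propose(0,'z'): n0:coor/t3/[T1]
after 11 — deliver 0→2: n2:part/t2/[T1]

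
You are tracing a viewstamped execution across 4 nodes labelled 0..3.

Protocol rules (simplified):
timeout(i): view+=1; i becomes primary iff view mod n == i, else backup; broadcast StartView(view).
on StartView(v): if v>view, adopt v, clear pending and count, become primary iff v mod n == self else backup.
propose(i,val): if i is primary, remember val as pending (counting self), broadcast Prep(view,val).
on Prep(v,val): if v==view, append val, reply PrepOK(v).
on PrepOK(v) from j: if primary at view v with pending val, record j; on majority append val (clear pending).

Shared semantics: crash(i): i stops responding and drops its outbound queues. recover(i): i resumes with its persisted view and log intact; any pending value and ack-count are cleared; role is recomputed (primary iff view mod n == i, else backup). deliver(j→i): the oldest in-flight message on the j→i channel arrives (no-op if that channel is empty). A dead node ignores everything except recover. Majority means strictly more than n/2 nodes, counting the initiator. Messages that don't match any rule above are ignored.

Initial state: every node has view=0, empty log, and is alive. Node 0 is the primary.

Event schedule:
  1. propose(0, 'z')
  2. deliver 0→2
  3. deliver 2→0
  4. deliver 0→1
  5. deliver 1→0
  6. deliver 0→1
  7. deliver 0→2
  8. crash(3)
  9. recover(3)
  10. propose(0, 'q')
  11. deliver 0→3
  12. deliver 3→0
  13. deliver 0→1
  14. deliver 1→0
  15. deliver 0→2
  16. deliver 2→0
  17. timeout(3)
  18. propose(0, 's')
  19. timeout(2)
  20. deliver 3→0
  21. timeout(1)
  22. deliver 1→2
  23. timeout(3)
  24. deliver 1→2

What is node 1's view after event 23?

step 1 propose(0,'z'): —
step 2 deliver 0→2: 2={back,v=0,log=z}
step 3 deliver 2→0: —
step 4 deliver 0→1: 1={back,v=0,log=z}
step 5 deliver 1→0: 0={prim,v=0,log=z}
step 6 deliver 0→1: —
step 7 deliver 0→2: —
step 8 crash(3): 3={✗back,v=0,log=-}
step 9 recover(3): 3={back,v=0,log=-}
step 10 propose(0,'q'): —
step 11 deliver 0→3: 3={back,v=0,log=z}
step 12 deliver 3→0: —
step 13 deliver 0→1: 1={back,v=0,log=z,q}
step 14 deliver 1→0: 0={prim,v=0,log=z,q}
step 15 deliver 0→2: 2={back,v=0,log=z,q}
step 16 deliver 2→0: —
step 17 timeout(3): 3={back,v=1,log=z}
step 18 propose(0,'s'): —
step 19 timeout(2): 2={back,v=1,log=z,q}
step 20 deliver 3→0: 0={back,v=1,log=z,q}
step 21 timeout(1): 1={prim,v=1,log=z,q}
step 22 deliver 1→2: —
step 23 timeout(3): 3={back,v=2,log=z}

1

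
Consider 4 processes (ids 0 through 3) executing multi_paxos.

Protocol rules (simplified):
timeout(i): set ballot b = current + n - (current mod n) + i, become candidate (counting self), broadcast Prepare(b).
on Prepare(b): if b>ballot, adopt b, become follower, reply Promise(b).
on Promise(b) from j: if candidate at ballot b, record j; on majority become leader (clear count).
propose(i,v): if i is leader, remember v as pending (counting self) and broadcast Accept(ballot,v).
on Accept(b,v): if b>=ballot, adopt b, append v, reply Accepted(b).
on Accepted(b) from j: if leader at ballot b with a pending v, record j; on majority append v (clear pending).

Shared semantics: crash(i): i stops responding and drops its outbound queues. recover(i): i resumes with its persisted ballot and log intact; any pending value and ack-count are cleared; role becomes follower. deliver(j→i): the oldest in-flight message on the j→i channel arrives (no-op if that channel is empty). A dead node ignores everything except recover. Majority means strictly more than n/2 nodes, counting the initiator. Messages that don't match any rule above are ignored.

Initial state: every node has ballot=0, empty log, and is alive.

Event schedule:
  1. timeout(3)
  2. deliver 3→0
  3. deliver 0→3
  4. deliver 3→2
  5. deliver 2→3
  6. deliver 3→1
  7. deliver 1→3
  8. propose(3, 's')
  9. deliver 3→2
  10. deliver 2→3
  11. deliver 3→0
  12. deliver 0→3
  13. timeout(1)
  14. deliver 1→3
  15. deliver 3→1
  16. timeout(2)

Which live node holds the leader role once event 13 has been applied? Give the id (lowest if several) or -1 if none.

step 1 timeout(3): 3={cand,b=7,log=-}
step 2 deliver 3→0: 0={foll,b=7,log=-}
step 3 deliver 0→3: —
step 4 deliver 3→2: 2={foll,b=7,log=-}
step 5 deliver 2→3: 3={lead,b=7,log=-}
step 6 deliver 3→1: 1={foll,b=7,log=-}
step 7 deliver 1→3: —
step 8 propose(3,'s'): —
step 9 deliver 3→2: 2={foll,b=7,log=s}
step 10 deliver 2→3: —
step 11 deliver 3→0: 0={foll,b=7,log=s}
step 12 deliver 0→3: 3={lead,b=7,log=s}
step 13 timeout(1): 1={cand,b=9,log=-}

3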